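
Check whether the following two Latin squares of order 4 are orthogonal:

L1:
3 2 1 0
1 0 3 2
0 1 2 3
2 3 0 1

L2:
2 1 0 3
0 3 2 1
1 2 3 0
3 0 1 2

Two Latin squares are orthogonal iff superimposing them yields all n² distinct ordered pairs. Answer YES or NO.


Form the n² = 16 superimposed pairs (L1[i][j], L2[i][j]), row by row (rows and columns indexed from 0):
row 0: (3,2) (2,1) (1,0) (0,3)
row 1: (1,0) (0,3) (3,2) (2,1)
row 2: (0,1) (1,2) (2,3) (3,0)
row 3: (2,3) (3,0) (0,1) (1,2)
Orthogonality requires all 16 pairs distinct.
But the pair (1,0) repeats: cell (0,2) has L1 = 1, L2 = 0, and cell (1,0) has L1 = 1, L2 = 0.
A repeated pair means some other pair never occurs (only 8 distinct pairs out of 16), so the squares are not orthogonal.
Conclusion: NO.

NO


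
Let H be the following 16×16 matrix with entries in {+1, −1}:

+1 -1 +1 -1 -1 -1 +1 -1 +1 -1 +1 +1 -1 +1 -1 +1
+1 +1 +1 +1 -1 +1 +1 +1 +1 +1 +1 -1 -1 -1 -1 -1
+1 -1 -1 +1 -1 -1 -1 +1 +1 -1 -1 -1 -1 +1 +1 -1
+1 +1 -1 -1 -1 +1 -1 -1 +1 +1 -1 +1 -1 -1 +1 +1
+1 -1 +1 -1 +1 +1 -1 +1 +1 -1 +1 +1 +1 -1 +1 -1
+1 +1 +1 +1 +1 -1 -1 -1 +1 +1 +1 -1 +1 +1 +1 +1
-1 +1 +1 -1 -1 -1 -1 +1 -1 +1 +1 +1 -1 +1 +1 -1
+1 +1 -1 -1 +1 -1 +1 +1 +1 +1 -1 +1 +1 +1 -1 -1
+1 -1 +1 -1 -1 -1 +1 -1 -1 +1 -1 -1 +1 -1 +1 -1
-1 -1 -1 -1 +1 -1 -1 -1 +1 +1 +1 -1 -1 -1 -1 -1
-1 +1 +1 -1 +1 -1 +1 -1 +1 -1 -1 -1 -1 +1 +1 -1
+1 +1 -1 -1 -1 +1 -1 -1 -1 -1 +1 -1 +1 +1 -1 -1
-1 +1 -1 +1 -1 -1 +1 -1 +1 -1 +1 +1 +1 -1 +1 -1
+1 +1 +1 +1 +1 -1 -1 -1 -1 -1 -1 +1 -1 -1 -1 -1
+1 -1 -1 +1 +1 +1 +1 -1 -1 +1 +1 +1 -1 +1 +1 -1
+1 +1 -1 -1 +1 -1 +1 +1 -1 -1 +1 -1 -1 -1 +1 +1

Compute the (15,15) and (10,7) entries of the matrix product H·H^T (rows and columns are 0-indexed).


Row 7 of H: [1, 1, -1, -1, 1, -1, 1, 1, 1, 1, -1, 1, 1, 1, -1, -1].
Row 10 of H: [-1, 1, 1, -1, 1, -1, 1, -1, 1, -1, -1, -1, -1, 1, 1, -1].
Row 15 of H: [1, 1, -1, -1, 1, -1, 1, 1, -1, -1, 1, -1, -1, -1, 1, 1].
(H·H^T)[15][15] = Σ_j H[15][j]·H[15][j] = (1)² + (1)² + (-1)² + (-1)² + (1)² + (-1)² + (1)² + (1)² + (-1)² + (-1)² + (1)² + (-1)² + (-1)² + (-1)² + (1)² + (1)² = 1 + 1 + 1 + 1 + 1 + 1 + 1 + 1 + 1 + 1 + 1 + 1 + 1 + 1 + 1 + 1 = 16.
(H·H^T)[10][7] = Σ_j H[10][j]·H[7][j] = (-1)·(1) + (1)·(1) + (1)·(-1) + (-1)·(-1) + (1)·(1) + (-1)·(-1) + (1)·(1) + (-1)·(1) + (1)·(1) + (-1)·(1) + (-1)·(-1) + (-1)·(1) + (-1)·(1) + (1)·(1) + (1)·(-1) + (-1)·(-1) = -1 + 1 + -1 + 1 + 1 + 1 + 1 + -1 + 1 + -1 + 1 + -1 + -1 + 1 + -1 + 1 = 2.
Rows 10 and 7 are not orthogonal (dot product = 2 ≠ 0), so H is not a Hadamard matrix.

(15,15) entry = 16; (10,7) entry = 2.


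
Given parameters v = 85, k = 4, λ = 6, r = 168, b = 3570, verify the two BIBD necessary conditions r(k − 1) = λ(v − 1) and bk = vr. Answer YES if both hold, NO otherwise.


Condition (i): r(k − 1) = 168·3 = 504; λ(v − 1) = 6·84 = 504. Match? YES.
Condition (ii): bk = 3570·4 = 14280; vr = 85·168 = 14280. Match? YES.
Both conditions hold? YES.

YES


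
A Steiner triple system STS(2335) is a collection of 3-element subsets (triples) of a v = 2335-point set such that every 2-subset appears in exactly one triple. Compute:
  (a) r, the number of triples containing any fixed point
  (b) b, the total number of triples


An STS(v) is a 2-(v, 3, 1) BIBD: block size k = 3, λ = 1.
Replication: r(k − 1) = λ(v − 1) ⇒ r·2 = 2335 − 1 = 2334 ⇒ r = 1167.
Block count: bk = vr ⇒ b·3 = 2335·1167 = 2724945 ⇒ b = 908315.

r = 1167, b = 908315.


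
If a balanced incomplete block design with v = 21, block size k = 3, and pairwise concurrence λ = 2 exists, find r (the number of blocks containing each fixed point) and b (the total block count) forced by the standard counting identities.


Any 2-(v, k, λ) BIBD satisfies two necessary conditions:
  (i)  Each point sits in r blocks, and counting incidences through any fixed point gives r(k − 1) = λ(v − 1), so r = λ(v − 1)/(k − 1).
  (ii) Total incidences bk = vr, so b = vr/k.
Step 1: r = λ(v − 1)/(k − 1) = 2·(21 − 1)/(3 − 1) = 2·20/2 = 40/2 = 20.
Step 2: b = vr/k = 21·20/3 = 420/3 = 140.
Check integrality: r = 20 ∈ Z ✓, b = 140 ∈ Z ✓.
(These identities are necessary conditions: they determine r and b for any design with these parameters, but do not by themselves prove that one exists.)

r = 20, b = 140.


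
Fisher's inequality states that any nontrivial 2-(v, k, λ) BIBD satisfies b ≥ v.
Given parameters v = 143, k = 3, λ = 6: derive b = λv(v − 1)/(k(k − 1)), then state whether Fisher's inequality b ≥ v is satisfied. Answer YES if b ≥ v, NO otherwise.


r = λ(v − 1)/(k − 1) = 6·142/2 = 426.
b = vr/k = 143·426/3 = 20306.
Fisher's inequality: b ≥ v ⇔ 20306 ≥ 143? YES.

YES


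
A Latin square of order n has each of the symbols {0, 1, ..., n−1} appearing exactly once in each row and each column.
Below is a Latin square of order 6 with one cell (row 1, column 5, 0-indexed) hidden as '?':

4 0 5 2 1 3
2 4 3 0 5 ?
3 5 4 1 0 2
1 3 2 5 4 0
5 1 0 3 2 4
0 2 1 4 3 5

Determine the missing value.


Row 1 contains symbols [0, 2, 3, 4, 5] — missing [1].
Column 5 contains symbols [0, 2, 3, 4, 5] — missing [1].
The missing symbol must appear in both missing sets; intersection = [1].
Therefore the hidden value is 1.

Missing value = 1.


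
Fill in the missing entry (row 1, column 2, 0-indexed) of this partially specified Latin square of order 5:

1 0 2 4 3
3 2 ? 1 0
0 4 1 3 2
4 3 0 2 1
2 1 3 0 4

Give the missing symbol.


Row 1 contains symbols [0, 1, 2, 3] — missing [4].
Column 2 contains symbols [0, 1, 2, 3] — missing [4].
The missing symbol must appear in both missing sets; intersection = [4].
Therefore the hidden value is 4.

Missing value = 4.


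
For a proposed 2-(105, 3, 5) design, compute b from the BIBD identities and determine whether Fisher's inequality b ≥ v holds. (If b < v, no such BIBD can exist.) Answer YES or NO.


r = λ(v − 1)/(k − 1) = 5·104/2 = 260.
b = vr/k = 105·260/3 = 9100.
Fisher's inequality: b ≥ v ⇔ 9100 ≥ 105? YES.

YES


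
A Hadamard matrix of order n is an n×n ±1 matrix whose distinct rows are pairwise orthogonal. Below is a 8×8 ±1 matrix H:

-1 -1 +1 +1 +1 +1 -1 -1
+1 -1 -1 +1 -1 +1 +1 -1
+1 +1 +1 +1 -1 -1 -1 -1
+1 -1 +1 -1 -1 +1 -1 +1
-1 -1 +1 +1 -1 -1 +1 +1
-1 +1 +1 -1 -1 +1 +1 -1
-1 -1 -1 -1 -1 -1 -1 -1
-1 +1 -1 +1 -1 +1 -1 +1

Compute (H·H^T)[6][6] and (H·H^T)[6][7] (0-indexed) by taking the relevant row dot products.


Row 6 of H: [-1, -1, -1, -1, -1, -1, -1, -1].
Row 7 of H: [-1, 1, -1, 1, -1, 1, -1, 1].
(H·H^T)[6][6] = Σ_j H[6][j]·H[6][j] = (-1)² + (-1)² + (-1)² + (-1)² + (-1)² + (-1)² + (-1)² + (-1)² = 1 + 1 + 1 + 1 + 1 + 1 + 1 + 1 = 8.
(H·H^T)[6][7] = Σ_j H[6][j]·H[7][j] = (-1)·(-1) + (-1)·(1) + (-1)·(-1) + (-1)·(1) + (-1)·(-1) + (-1)·(1) + (-1)·(-1) + (-1)·(1) = 1 + -1 + 1 + -1 + 1 + -1 + 1 + -1 = 0.
So rows 6 and 7 are orthogonal; the diagonal entry equals n = 8.

(6,6) entry = 8; (6,7) entry = 0.


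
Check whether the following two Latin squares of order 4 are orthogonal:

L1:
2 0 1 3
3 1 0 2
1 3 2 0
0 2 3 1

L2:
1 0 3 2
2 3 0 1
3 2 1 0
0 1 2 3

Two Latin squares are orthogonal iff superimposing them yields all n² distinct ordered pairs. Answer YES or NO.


Form the n² = 16 superimposed pairs (L1[i][j], L2[i][j]), row by row (rows and columns indexed from 0):
row 0: (2,1) (0,0) (1,3) (3,2)
row 1: (3,2) (1,3) (0,0) (2,1)
row 2: (1,3) (3,2) (2,1) (0,0)
row 3: (0,0) (2,1) (3,2) (1,3)
Orthogonality requires all 16 pairs distinct.
But the pair (3,2) repeats: cell (0,3) has L1 = 3, L2 = 2, and cell (1,0) has L1 = 3, L2 = 2.
A repeated pair means some other pair never occurs (only 4 distinct pairs out of 16), so the squares are not orthogonal.
Conclusion: NO.

NO


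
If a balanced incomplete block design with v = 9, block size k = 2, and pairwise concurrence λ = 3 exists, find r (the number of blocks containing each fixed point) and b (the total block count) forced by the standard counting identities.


Any 2-(v, k, λ) BIBD satisfies two necessary conditions:
  (i)  Each point sits in r blocks, and counting incidences through any fixed point gives r(k − 1) = λ(v − 1), so r = λ(v − 1)/(k − 1).
  (ii) Total incidences bk = vr, so b = vr/k.
Step 1: r = λ(v − 1)/(k − 1) = 3·(9 − 1)/(2 − 1) = 3·8/1 = 24/1 = 24.
Step 2: b = vr/k = 9·24/2 = 216/2 = 108.
Check integrality: r = 24 ∈ Z ✓, b = 108 ∈ Z ✓.
(These identities are necessary conditions: they determine r and b for any design with these parameters, but do not by themselves prove that one exists.)

r = 24, b = 108.


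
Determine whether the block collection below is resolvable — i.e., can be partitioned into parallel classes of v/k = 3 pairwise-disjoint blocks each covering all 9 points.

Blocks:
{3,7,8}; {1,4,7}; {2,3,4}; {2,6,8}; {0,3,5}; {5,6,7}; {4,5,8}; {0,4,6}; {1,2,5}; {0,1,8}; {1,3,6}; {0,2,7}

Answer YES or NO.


v = 9, block size k = 3, number of blocks = 12.
For resolvability, blocks must partition into parallel classes of size v/k = 3.
Total blocks must therefore be a multiple of 3: 12 = 3·4 + 0 ⇒ divisible ✓.
Greedy packing gives 4 candidate class(es). Each should be a full parallel class (size 3, covers all 9 points).
  Class 1 (3 blocks): {3,7,8}; {0,4,6}; {1,2,5}. Points covered: [0, 1, 2, 3, 4, 5, 6, 7, 8].
  Class 2 (3 blocks): {1,4,7}; {2,6,8}; {0,3,5}. Points covered: [0, 1, 2, 3, 4, 5, 6, 7, 8].
  Class 3 (3 blocks): {2,3,4}; {5,6,7}; {0,1,8}. Points covered: [0, 1, 2, 3, 4, 5, 6, 7, 8].
  Class 4 (3 blocks): {4,5,8}; {1,3,6}; {0,2,7}. Points covered: [0, 1, 2, 3, 4, 5, 6, 7, 8].
All classes full (size 3)? YES. All classes cover every point? YES.
Resolvable? YES.

YES


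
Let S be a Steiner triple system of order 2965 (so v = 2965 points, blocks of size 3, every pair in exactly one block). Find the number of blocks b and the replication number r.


An STS(v) is a 2-(v, 3, 1) BIBD: block size k = 3, λ = 1.
Replication: r(k − 1) = λ(v − 1) ⇒ r·2 = 2965 − 1 = 2964 ⇒ r = 1482.
Block count: b = v(v − 1)/6 = 2965·2964/6 = 8788260/6 = 1464710.
(Check via bk = vr: 1464710·3 = 4394130 = 2965·1482 = 4394130 ✓.)

r = 1482, b = 1464710.


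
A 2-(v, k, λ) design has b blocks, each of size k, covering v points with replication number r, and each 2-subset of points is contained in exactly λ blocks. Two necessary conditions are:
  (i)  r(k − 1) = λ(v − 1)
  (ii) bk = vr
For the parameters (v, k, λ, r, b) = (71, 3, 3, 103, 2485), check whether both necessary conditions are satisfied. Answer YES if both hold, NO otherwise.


Condition (i): r(k − 1) = 103·2 = 206; λ(v − 1) = 3·70 = 210. Match? NO.
Condition (ii): bk = 2485·3 = 7455; vr = 71·103 = 7313. Match? NO.
Both conditions hold? NO.

NO


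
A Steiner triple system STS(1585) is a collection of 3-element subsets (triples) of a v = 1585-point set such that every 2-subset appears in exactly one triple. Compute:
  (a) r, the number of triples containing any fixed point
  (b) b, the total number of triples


An STS(v) is a 2-(v, 3, 1) BIBD: block size k = 3, λ = 1.
Replication: r(k − 1) = λ(v − 1) ⇒ r·2 = 1585 − 1 = 1584 ⇒ r = 792.
Block count: b = v(v − 1)/6 = 1585·1584/6 = 2510640/6 = 418440.
(Check via bk = vr: 418440·3 = 1255320 = 1585·792 = 1255320 ✓.)

r = 792, b = 418440.


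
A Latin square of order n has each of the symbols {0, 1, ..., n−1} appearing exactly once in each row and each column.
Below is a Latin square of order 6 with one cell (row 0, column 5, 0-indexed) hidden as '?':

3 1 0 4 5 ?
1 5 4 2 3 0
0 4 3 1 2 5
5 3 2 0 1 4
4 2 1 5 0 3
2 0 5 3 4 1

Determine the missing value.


Row 0 contains symbols [0, 1, 3, 4, 5] — missing [2].
Column 5 contains symbols [0, 1, 3, 4, 5] — missing [2].
The missing symbol must appear in both missing sets; intersection = [2].
Therefore the hidden value is 2.

Missing value = 2.


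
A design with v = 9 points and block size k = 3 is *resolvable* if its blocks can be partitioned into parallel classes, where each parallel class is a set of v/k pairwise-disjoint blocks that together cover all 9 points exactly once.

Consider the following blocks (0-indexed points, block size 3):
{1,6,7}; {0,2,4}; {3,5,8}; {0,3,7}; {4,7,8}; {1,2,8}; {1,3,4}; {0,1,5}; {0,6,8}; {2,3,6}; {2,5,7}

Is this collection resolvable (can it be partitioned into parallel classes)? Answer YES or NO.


v = 9, block size k = 3, number of blocks = 11.
For resolvability, blocks must partition into parallel classes of size v/k = 3.
Total blocks must therefore be a multiple of 3: 11 = 3·3 + 2 ⇒ not divisible ✗.
Resolvable? NO.

NO


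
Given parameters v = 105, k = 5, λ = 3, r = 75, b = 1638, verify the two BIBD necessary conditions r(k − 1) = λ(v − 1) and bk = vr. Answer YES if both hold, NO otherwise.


Condition (i): r(k − 1) = 75·4 = 300; λ(v − 1) = 3·104 = 312. Match? NO.
Condition (ii): bk = 1638·5 = 8190; vr = 105·75 = 7875. Match? NO.
Both conditions hold? NO.

NO


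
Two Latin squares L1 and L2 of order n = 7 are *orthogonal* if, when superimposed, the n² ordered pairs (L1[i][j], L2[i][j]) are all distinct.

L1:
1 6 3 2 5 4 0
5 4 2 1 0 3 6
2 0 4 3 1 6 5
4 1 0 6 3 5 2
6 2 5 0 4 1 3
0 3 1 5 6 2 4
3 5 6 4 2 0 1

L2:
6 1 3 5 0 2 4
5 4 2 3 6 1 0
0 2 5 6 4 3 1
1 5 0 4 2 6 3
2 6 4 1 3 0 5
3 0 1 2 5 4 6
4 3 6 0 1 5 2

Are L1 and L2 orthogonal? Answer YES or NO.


Form the n² = 49 superimposed pairs (L1[i][j], L2[i][j]), row by row (rows and columns indexed from 0):
row 0: (1,6) (6,1) (3,3) (2,5) (5,0) (4,2) (0,4)
row 1: (5,5) (4,4) (2,2) (1,3) (0,6) (3,1) (6,0)
row 2: (2,0) (0,2) (4,5) (3,6) (1,4) (6,3) (5,1)
row 3: (4,1) (1,5) (0,0) (6,4) (3,2) (5,6) (2,3)
row 4: (6,2) (2,6) (5,4) (0,1) (4,3) (1,0) (3,5)
row 5: (0,3) (3,0) (1,1) (5,2) (6,5) (2,4) (4,6)
row 6: (3,4) (5,3) (6,6) (4,0) (2,1) (0,5) (1,2)
Orthogonality requires all 49 pairs distinct.
Check by first coordinate: for each symbol s of L1, list the L2 entries in the n cells where L1 = s; they must all differ.
  L1 = 0: L2 entries (in reading order) 4, 6, 2, 0, 1, 3, 5 — all 7 distinct ✓
  L1 = 1: L2 entries (in reading order) 6, 3, 4, 5, 0, 1, 2 — all 7 distinct ✓
  L1 = 2: L2 entries (in reading order) 5, 2, 0, 3, 6, 4, 1 — all 7 distinct ✓
  L1 = 3: L2 entries (in reading order) 3, 1, 6, 2, 5, 0, 4 — all 7 distinct ✓
  L1 = 4: L2 entries (in reading order) 2, 4, 5, 1, 3, 6, 0 — all 7 distinct ✓
  L1 = 5: L2 entries (in reading order) 0, 5, 1, 6, 4, 2, 3 — all 7 distinct ✓
  L1 = 6: L2 entries (in reading order) 1, 0, 3, 4, 2, 5, 6 — all 7 distinct ✓
Every symbol of L1 meets every symbol of L2 exactly once, so all 49 pairs are distinct (49 of 49).
Conclusion: YES.

YES


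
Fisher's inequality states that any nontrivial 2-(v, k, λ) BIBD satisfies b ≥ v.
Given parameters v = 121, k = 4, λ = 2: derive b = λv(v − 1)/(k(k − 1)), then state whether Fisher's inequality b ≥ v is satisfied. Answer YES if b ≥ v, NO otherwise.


b = λv(v − 1)/(k(k − 1)) = 2·121·120/(4·3) = 29040/12 = 2420.
Compare with v = 121: b ≥ v, so Fisher's inequality holds.

YES


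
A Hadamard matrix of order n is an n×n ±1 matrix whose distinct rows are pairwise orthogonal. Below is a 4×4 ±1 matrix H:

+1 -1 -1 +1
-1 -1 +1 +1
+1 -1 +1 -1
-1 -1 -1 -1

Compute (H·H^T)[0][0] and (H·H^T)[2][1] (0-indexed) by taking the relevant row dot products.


Row 0 of H: [1, -1, -1, 1].
Row 1 of H: [-1, -1, 1, 1].
Row 2 of H: [1, -1, 1, -1].
(H·H^T)[0][0] = Σ_j H[0][j]·H[0][j] = (1)² + (-1)² + (-1)² + (1)² = 1 + 1 + 1 + 1 = 4.
(H·H^T)[2][1] = Σ_j H[2][j]·H[1][j] = (1)·(-1) + (-1)·(-1) + (1)·(1) + (-1)·(1) = -1 + 1 + 1 + -1 = 0.
So rows 2 and 1 are orthogonal; the diagonal entry equals n = 4.

(0,0) entry = 4; (2,1) entry = 0.


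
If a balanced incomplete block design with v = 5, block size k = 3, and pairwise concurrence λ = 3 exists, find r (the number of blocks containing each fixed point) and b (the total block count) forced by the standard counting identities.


Any 2-(v, k, λ) BIBD satisfies two necessary conditions:
  (i)  Each point sits in r blocks, and counting incidences through any fixed point gives r(k − 1) = λ(v − 1), so r = λ(v − 1)/(k − 1).
  (ii) Total incidences bk = vr, so b = vr/k.
Step 1: r = λ(v − 1)/(k − 1) = 3·(5 − 1)/(3 − 1) = 3·4/2 = 12/2 = 6.
Step 2: b = vr/k = 5·6/3 = 30/3 = 10.
Check integrality: r = 6 ∈ Z ✓, b = 10 ∈ Z ✓.
(These identities are necessary conditions: they determine r and b for any design with these parameters, but do not by themselves prove that one exists.)

r = 6, b = 10.


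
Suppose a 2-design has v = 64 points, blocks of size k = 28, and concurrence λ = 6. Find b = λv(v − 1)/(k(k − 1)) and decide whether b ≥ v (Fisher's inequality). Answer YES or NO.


r = λ(v − 1)/(k − 1) = 6·63/27 = 14.
b = vr/k = 64·14/28 = 32.
Fisher's inequality: b ≥ v ⇔ 32 ≥ 64? NO.

NO


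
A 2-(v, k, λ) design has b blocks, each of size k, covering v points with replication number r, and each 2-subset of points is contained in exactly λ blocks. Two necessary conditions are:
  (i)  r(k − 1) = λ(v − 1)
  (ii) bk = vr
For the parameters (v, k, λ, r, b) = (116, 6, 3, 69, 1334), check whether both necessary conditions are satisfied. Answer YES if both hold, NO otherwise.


Condition (i): r(k − 1) = 69·5 = 345; λ(v − 1) = 3·115 = 345. Match? YES.
Condition (ii): bk = 1334·6 = 8004; vr = 116·69 = 8004. Match? YES.
Both conditions hold? YES.

YES


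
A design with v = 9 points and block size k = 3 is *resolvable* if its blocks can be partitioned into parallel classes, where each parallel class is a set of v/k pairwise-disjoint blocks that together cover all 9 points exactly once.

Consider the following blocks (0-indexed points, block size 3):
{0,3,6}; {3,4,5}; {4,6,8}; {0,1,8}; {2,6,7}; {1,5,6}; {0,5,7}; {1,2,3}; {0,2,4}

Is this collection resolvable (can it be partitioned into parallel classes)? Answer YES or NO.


v = 9, block size k = 3, number of blocks = 9.
For resolvability, blocks must partition into parallel classes of size v/k = 3.
Total blocks must therefore be a multiple of 3: 9 = 3·3 + 0 ⇒ divisible ✓.
Consider block {0,3,6}. It intersects every other block in the collection, so no parallel class of size 3 can contain it.
Since every block must belong to some parallel class in a resolution, the collection cannot be partitioned into parallel classes.
Resolvable? NO.

NO


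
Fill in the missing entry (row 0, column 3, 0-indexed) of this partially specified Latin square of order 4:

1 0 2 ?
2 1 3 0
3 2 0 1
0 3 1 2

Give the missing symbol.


Row 0 contains symbols [0, 1, 2] — missing [3].
Column 3 contains symbols [0, 1, 2] — missing [3].
The missing symbol must appear in both missing sets; intersection = [3].
Therefore the hidden value is 3.

Missing value = 3.


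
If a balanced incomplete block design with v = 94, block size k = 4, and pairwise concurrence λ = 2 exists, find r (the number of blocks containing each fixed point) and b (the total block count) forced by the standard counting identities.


Any 2-(v, k, λ) BIBD satisfies two necessary conditions:
  (i)  Each point sits in r blocks, and counting incidences through any fixed point gives r(k − 1) = λ(v − 1), so r = λ(v − 1)/(k − 1).
  (ii) Total incidences bk = vr, so b = vr/k.
Step 1: r = λ(v − 1)/(k − 1) = 2·(94 − 1)/(4 − 1) = 2·93/3 = 186/3 = 62.
Step 2: b = vr/k = 94·62/4 = 5828/4 = 1457.
Check integrality: r = 62 ∈ Z ✓, b = 1457 ∈ Z ✓.
(These identities are necessary conditions: they determine r and b for any design with these parameters, but do not by themselves prove that one exists.)

r = 62, b = 1457.


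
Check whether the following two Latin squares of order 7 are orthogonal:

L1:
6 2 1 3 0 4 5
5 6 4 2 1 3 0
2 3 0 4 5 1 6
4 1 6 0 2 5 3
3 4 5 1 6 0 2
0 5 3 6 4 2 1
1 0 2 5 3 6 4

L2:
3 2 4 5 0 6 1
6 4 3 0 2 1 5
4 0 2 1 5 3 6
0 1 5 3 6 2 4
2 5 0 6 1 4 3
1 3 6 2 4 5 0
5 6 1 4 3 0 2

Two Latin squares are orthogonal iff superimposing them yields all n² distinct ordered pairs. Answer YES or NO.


Form the n² = 49 superimposed pairs (L1[i][j], L2[i][j]), row by row (rows and columns indexed from 0):
row 0: (6,3) (2,2) (1,4) (3,5) (0,0) (4,6) (5,1)
row 1: (5,6) (6,4) (4,3) (2,0) (1,2) (3,1) (0,5)
row 2: (2,4) (3,0) (0,2) (4,1) (5,5) (1,3) (6,6)
row 3: (4,0) (1,1) (6,5) (0,3) (2,6) (5,2) (3,4)
row 4: (3,2) (4,5) (5,0) (1,6) (6,1) (0,4) (2,3)
row 5: (0,1) (5,3) (3,6) (6,2) (4,4) (2,5) (1,0)
row 6: (1,5) (0,6) (2,1) (5,4) (3,3) (6,0) (4,2)
Orthogonality requires all 49 pairs distinct.
Check by first coordinate: for each symbol s of L1, list the L2 entries in the n cells where L1 = s; they must all differ.
  L1 = 0: L2 entries (in reading order) 0, 5, 2, 3, 4, 1, 6 — all 7 distinct ✓
  L1 = 1: L2 entries (in reading order) 4, 2, 3, 1, 6, 0, 5 — all 7 distinct ✓
  L1 = 2: L2 entries (in reading order) 2, 0, 4, 6, 3, 5, 1 — all 7 distinct ✓
  L1 = 3: L2 entries (in reading order) 5, 1, 0, 4, 2, 6, 3 — all 7 distinct ✓
  L1 = 4: L2 entries (in reading order) 6, 3, 1, 0, 5, 4, 2 — all 7 distinct ✓
  L1 = 5: L2 entries (in reading order) 1, 6, 5, 2, 0, 3, 4 — all 7 distinct ✓
  L1 = 6: L2 entries (in reading order) 3, 4, 6, 5, 1, 2, 0 — all 7 distinct ✓
Every symbol of L1 meets every symbol of L2 exactly once, so all 49 pairs are distinct (49 of 49).
Conclusion: YES.

YES


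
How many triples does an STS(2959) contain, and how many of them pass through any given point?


An STS(v) is a 2-(v, 3, 1) BIBD: block size k = 3, λ = 1.
Replication: r(k − 1) = λ(v − 1) ⇒ r·2 = 2959 − 1 = 2958 ⇒ r = 1479.
Block count: bk = vr ⇒ b·3 = 2959·1479 = 4376361 ⇒ b = 1458787.
(Check via b = v(v − 1)/6 = 2959·2958/6 = 8752722/6 = 1458787.)

r = 1479, b = 1458787.


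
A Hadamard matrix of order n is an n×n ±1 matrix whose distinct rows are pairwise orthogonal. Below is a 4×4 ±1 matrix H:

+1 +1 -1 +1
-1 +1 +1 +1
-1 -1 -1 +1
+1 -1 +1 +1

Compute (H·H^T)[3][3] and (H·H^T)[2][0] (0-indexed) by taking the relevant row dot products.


Row 0 of H: [1, 1, -1, 1].
Row 2 of H: [-1, -1, -1, 1].
Row 3 of H: [1, -1, 1, 1].
(H·H^T)[3][3] = Σ_j H[3][j]·H[3][j] = (1)² + (-1)² + (1)² + (1)² = 1 + 1 + 1 + 1 = 4.
(H·H^T)[2][0] = Σ_j H[2][j]·H[0][j] = (-1)·(1) + (-1)·(1) + (-1)·(-1) + (1)·(1) = -1 + -1 + 1 + 1 = 0.
So rows 2 and 0 are orthogonal; the diagonal entry equals n = 4.

(3,3) entry = 4; (2,0) entry = 0.


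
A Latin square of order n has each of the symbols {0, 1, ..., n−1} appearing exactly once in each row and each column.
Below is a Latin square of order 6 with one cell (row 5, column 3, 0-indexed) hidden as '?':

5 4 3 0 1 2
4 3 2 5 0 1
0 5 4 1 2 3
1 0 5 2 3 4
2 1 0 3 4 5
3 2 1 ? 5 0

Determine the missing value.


Row 5 contains symbols [0, 1, 2, 3, 5] — missing [4].
Column 3 contains symbols [0, 1, 2, 3, 5] — missing [4].
The missing symbol must appear in both missing sets; intersection = [4].
Therefore the hidden value is 4.

Missing value = 4.


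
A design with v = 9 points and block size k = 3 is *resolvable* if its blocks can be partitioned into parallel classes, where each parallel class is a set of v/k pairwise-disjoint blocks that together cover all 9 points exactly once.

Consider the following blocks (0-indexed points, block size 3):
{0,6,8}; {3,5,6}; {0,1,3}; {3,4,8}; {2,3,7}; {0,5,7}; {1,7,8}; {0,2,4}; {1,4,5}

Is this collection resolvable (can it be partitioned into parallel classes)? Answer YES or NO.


v = 9, block size k = 3, number of blocks = 9.
For resolvability, blocks must partition into parallel classes of size v/k = 3.
Total blocks must therefore be a multiple of 3: 9 = 3·3 + 0 ⇒ divisible ✓.
Consider block {0,1,3}. It intersects every other block in the collection, so no parallel class of size 3 can contain it.
Since every block must belong to some parallel class in a resolution, the collection cannot be partitioned into parallel classes.
Resolvable? NO.

NO


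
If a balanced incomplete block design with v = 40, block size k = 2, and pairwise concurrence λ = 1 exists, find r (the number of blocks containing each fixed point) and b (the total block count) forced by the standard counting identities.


Any 2-(v, k, λ) BIBD satisfies two necessary conditions:
  (i)  Each point sits in r blocks, and counting incidences through any fixed point gives r(k − 1) = λ(v − 1), so r = λ(v − 1)/(k − 1).
  (ii) Total incidences bk = vr, so b = vr/k.
Step 1: r = λ(v − 1)/(k − 1) = 1·(40 − 1)/(2 − 1) = 1·39/1 = 39/1 = 39.
Step 2: b = vr/k = 40·39/2 = 1560/2 = 780.
Check integrality: r = 39 ∈ Z ✓, b = 780 ∈ Z ✓.
(These identities are necessary conditions: they determine r and b for any design with these parameters, but do not by themselves prove that one exists.)

r = 39, b = 780.


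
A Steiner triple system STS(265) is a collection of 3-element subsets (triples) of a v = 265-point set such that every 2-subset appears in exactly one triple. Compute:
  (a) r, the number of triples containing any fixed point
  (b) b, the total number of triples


An STS(v) is a 2-(v, 3, 1) BIBD: block size k = 3, λ = 1.
Replication: r(k − 1) = λ(v − 1) ⇒ r·2 = 265 − 1 = 264 ⇒ r = 132.
Block count: bk = vr ⇒ b·3 = 265·132 = 34980 ⇒ b = 11660.

r = 132, b = 11660.


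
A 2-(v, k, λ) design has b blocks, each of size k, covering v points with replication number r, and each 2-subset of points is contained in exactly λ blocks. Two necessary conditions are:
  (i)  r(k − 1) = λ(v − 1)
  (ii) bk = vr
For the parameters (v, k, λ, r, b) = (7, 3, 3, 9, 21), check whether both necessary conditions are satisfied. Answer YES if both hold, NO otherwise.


Condition (i): r(k − 1) = 9·2 = 18; λ(v − 1) = 3·6 = 18. Match? YES.
Condition (ii): bk = 21·3 = 63; vr = 7·9 = 63. Match? YES.
Both conditions hold? YES.

YES


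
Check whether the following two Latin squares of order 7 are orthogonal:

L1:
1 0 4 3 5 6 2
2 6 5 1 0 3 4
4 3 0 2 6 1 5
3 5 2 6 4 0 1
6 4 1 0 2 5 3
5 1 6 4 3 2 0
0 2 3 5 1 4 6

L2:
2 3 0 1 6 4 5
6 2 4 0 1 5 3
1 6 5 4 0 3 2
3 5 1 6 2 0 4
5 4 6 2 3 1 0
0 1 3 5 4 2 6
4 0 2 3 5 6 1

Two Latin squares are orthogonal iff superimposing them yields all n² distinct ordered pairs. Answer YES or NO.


Form the n² = 49 superimposed pairs (L1[i][j], L2[i][j]), row by row (rows and columns indexed from 0):
row 0: (1,2) (0,3) (4,0) (3,1) (5,6) (6,4) (2,5)
row 1: (2,6) (6,2) (5,4) (1,0) (0,1) (3,5) (4,3)
row 2: (4,1) (3,6) (0,5) (2,4) (6,0) (1,3) (5,2)
row 3: (3,3) (5,5) (2,1) (6,6) (4,2) (0,0) (1,4)
row 4: (6,5) (4,4) (1,6) (0,2) (2,3) (5,1) (3,0)
row 5: (5,0) (1,1) (6,3) (4,5) (3,4) (2,2) (0,6)
row 6: (0,4) (2,0) (3,2) (5,3) (1,5) (4,6) (6,1)
Orthogonality requires all 49 pairs distinct.
Check by first coordinate: for each symbol s of L1, list the L2 entries in the n cells where L1 = s; they must all differ.
  L1 = 0: L2 entries (in reading order) 3, 1, 5, 0, 2, 6, 4 — all 7 distinct ✓
  L1 = 1: L2 entries (in reading order) 2, 0, 3, 4, 6, 1, 5 — all 7 distinct ✓
  L1 = 2: L2 entries (in reading order) 5, 6, 4, 1, 3, 2, 0 — all 7 distinct ✓
  L1 = 3: L2 entries (in reading order) 1, 5, 6, 3, 0, 4, 2 — all 7 distinct ✓
  L1 = 4: L2 entries (in reading order) 0, 3, 1, 2, 4, 5, 6 — all 7 distinct ✓
  L1 = 5: L2 entries (in reading order) 6, 4, 2, 5, 1, 0, 3 — all 7 distinct ✓
  L1 = 6: L2 entries (in reading order) 4, 2, 0, 6, 5, 3, 1 — all 7 distinct ✓
Every symbol of L1 meets every symbol of L2 exactly once, so all 49 pairs are distinct (49 of 49).
Conclusion: YES.

YES


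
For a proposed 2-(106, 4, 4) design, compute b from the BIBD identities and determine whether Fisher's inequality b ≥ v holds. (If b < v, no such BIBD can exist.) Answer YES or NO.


b = λv(v − 1)/(k(k − 1)) = 4·106·105/(4·3) = 44520/12 = 3710.
Compare with v = 106: b ≥ v, so Fisher's inequality holds.

YES


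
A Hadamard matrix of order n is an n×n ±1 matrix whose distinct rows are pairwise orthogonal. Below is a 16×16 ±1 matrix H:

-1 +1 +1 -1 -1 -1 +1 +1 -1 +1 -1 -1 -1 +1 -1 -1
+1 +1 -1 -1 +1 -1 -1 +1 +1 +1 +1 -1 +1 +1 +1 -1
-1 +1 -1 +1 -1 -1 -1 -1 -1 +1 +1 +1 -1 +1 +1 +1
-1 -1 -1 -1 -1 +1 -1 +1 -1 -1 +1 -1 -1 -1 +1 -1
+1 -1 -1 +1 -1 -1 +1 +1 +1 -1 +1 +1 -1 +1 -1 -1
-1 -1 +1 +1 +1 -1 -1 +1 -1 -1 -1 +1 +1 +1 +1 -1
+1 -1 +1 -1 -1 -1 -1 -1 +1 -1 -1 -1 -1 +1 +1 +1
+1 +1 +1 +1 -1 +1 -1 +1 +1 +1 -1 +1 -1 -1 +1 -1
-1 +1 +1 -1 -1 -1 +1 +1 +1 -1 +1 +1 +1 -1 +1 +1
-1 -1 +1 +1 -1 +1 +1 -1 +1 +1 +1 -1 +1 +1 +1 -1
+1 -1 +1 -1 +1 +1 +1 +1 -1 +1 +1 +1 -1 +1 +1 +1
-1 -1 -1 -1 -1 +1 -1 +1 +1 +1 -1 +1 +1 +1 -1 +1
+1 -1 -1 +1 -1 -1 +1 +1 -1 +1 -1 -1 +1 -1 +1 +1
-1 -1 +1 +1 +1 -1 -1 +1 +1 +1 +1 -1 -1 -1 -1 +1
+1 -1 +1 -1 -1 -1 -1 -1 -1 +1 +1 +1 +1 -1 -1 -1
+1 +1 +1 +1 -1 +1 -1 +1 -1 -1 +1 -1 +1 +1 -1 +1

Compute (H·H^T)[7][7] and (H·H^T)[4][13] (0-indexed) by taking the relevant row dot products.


Row 4 of H: [1, -1, -1, 1, -1, -1, 1, 1, 1, -1, 1, 1, -1, 1, -1, -1].
Row 7 of H: [1, 1, 1, 1, -1, 1, -1, 1, 1, 1, -1, 1, -1, -1, 1, -1].
Row 13 of H: [-1, -1, 1, 1, 1, -1, -1, 1, 1, 1, 1, -1, -1, -1, -1, 1].
(H·H^T)[7][7] = Σ_j H[7][j]·H[7][j] = (1)² + (1)² + (1)² + (1)² + (-1)² + (1)² + (-1)² + (1)² + (1)² + (1)² + (-1)² + (1)² + (-1)² + (-1)² + (1)² + (-1)² = 1 + 1 + 1 + 1 + 1 + 1 + 1 + 1 + 1 + 1 + 1 + 1 + 1 + 1 + 1 + 1 = 16.
(H·H^T)[4][13] = Σ_j H[4][j]·H[13][j] = (1)·(-1) + (-1)·(-1) + (-1)·(1) + (1)·(1) + (-1)·(1) + (-1)·(-1) + (1)·(-1) + (1)·(1) + (1)·(1) + (-1)·(1) + (1)·(1) + (1)·(-1) + (-1)·(-1) + (1)·(-1) + (-1)·(-1) + (-1)·(1) = -1 + 1 + -1 + 1 + -1 + 1 + -1 + 1 + 1 + -1 + 1 + -1 + 1 + -1 + 1 + -1 = 0.
So rows 4 and 13 are orthogonal; the diagonal entry equals n = 16.

(7,7) entry = 16; (4,13) entry = 0.


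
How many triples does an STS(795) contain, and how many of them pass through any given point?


An STS(v) is a 2-(v, 3, 1) BIBD: block size k = 3, λ = 1.
Replication: r(k − 1) = λ(v − 1) ⇒ r·2 = 795 − 1 = 794 ⇒ r = 397.
Block count: b = v(v − 1)/6 = 795·794/6 = 631230/6 = 105205.
(Check via bk = vr: 105205·3 = 315615 = 795·397 = 315615 ✓.)

r = 397, b = 105205.


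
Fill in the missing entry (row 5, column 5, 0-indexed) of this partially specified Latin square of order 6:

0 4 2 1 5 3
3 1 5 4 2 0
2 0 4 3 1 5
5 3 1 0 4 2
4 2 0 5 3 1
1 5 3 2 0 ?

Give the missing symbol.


Row 5 contains symbols [0, 1, 2, 3, 5] — missing [4].
Column 5 contains symbols [0, 1, 2, 3, 5] — missing [4].
The missing symbol must appear in both missing sets; intersection = [4].
Therefore the hidden value is 4.

Missing value = 4.


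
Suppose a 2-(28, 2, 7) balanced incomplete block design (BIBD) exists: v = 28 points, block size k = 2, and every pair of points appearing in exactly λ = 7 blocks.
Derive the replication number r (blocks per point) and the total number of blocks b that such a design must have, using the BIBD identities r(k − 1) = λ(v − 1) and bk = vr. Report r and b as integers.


Any 2-(v, k, λ) BIBD satisfies two necessary conditions:
  (i)  Each point sits in r blocks, and counting incidences through any fixed point gives r(k − 1) = λ(v − 1), so r = λ(v − 1)/(k − 1).
  (ii) Total incidences bk = vr, so b = vr/k.
Step 1: r = λ(v − 1)/(k − 1) = 7·(28 − 1)/(2 − 1) = 7·27/1 = 189/1 = 189.
Step 2: b = vr/k = 28·189/2 = 5292/2 = 2646.
Check integrality: r = 189 ∈ Z ✓, b = 2646 ∈ Z ✓.
(These identities are necessary conditions: they determine r and b for any design with these parameters, but do not by themselves prove that one exists.)

r = 189, b = 2646.


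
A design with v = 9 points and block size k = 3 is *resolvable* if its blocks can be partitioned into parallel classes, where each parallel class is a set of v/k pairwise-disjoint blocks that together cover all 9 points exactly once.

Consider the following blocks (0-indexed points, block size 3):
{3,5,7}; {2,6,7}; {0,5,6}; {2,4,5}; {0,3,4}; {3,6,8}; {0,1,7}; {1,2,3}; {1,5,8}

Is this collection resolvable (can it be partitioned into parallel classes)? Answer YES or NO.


v = 9, block size k = 3, number of blocks = 9.
For resolvability, blocks must partition into parallel classes of size v/k = 3.
Total blocks must therefore be a multiple of 3: 9 = 3·3 + 0 ⇒ divisible ✓.
Consider block {3,5,7}. It intersects every other block in the collection, so no parallel class of size 3 can contain it.
Since every block must belong to some parallel class in a resolution, the collection cannot be partitioned into parallel classes.
Resolvable? NO.

NO


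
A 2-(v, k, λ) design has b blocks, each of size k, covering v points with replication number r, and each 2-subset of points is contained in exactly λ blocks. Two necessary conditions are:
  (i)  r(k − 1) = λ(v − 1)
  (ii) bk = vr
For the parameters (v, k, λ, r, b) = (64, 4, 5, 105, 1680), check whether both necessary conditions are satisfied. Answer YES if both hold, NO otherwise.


Condition (i): r(k − 1) = 105·3 = 315; λ(v − 1) = 5·63 = 315. Match? YES.
Condition (ii): bk = 1680·4 = 6720; vr = 64·105 = 6720. Match? YES.
Both conditions hold? YES.

YES


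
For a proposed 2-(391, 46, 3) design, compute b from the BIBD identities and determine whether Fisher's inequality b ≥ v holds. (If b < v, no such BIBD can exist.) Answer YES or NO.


b = λv(v − 1)/(k(k − 1)) = 3·391·390/(46·45) = 457470/2070 = 221.
Compare with v = 391: b < v, so Fisher's inequality fails.

NO


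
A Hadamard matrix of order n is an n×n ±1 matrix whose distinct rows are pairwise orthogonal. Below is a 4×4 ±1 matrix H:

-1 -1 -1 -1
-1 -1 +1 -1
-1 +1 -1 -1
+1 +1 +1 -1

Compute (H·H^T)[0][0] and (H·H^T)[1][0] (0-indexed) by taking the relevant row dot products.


Row 0 of H: [-1, -1, -1, -1].
Row 1 of H: [-1, -1, 1, -1].
(H·H^T)[0][0] = Σ_j H[0][j]·H[0][j] = (-1)² + (-1)² + (-1)² + (-1)² = 1 + 1 + 1 + 1 = 4.
(H·H^T)[1][0] = Σ_j H[1][j]·H[0][j] = (-1)·(-1) + (-1)·(-1) + (1)·(-1) + (-1)·(-1) = 1 + 1 + -1 + 1 = 2.
Rows 1 and 0 are not orthogonal (dot product = 2 ≠ 0), so H is not a Hadamard matrix.

(0,0) entry = 4; (1,0) entry = 2.


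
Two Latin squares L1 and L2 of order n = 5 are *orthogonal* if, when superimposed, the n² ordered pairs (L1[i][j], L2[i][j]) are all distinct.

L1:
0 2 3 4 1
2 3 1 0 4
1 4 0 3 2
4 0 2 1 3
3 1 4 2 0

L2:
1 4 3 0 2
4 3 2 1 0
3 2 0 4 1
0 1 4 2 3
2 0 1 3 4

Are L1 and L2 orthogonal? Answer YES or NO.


Form the n² = 25 superimposed pairs (L1[i][j], L2[i][j]), row by row (rows and columns indexed from 0):
row 0: (0,1) (2,4) (3,3) (4,0) (1,2)
row 1: (2,4) (3,3) (1,2) (0,1) (4,0)
row 2: (1,3) (4,2) (0,0) (3,4) (2,1)
row 3: (4,0) (0,1) (2,4) (1,2) (3,3)
row 4: (3,2) (1,0) (4,1) (2,3) (0,4)
Orthogonality requires all 25 pairs distinct.
But the pair (2,4) repeats: cell (0,1) has L1 = 2, L2 = 4, and cell (1,0) has L1 = 2, L2 = 4.
A repeated pair means some other pair never occurs (only 15 distinct pairs out of 25), so the squares are not orthogonal.
Conclusion: NO.

NO


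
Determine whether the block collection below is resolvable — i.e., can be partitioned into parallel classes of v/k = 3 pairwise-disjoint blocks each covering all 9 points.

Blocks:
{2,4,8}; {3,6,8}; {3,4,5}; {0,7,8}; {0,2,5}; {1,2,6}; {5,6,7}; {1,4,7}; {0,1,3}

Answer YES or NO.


v = 9, block size k = 3, number of blocks = 9.
For resolvability, blocks must partition into parallel classes of size v/k = 3.
Total blocks must therefore be a multiple of 3: 9 = 3·3 + 0 ⇒ divisible ✓.
Greedy packing gives 3 candidate class(es). Each should be a full parallel class (size 3, covers all 9 points).
  Class 1 (3 blocks): {2,4,8}; {5,6,7}; {0,1,3}. Points covered: [0, 1, 2, 3, 4, 5, 6, 7, 8].
  Class 2 (3 blocks): {3,6,8}; {0,2,5}; {1,4,7}. Points covered: [0, 1, 2, 3, 4, 5, 6, 7, 8].
  Class 3 (3 blocks): {3,4,5}; {0,7,8}; {1,2,6}. Points covered: [0, 1, 2, 3, 4, 5, 6, 7, 8].
All classes full (size 3)? YES. All classes cover every point? YES.
Resolvable? YES.

YES


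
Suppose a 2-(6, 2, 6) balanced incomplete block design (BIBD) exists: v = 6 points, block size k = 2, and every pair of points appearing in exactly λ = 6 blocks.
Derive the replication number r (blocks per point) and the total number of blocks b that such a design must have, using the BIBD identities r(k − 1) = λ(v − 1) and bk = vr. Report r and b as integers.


Any 2-(v, k, λ) BIBD satisfies two necessary conditions:
  (i)  Each point sits in r blocks, and counting incidences through any fixed point gives r(k − 1) = λ(v − 1), so r = λ(v − 1)/(k − 1).
  (ii) Total incidences bk = vr, so b = vr/k.
Step 1: r = λ(v − 1)/(k − 1) = 6·(6 − 1)/(2 − 1) = 6·5/1 = 30/1 = 30.
Step 2: b = vr/k = 6·30/2 = 180/2 = 90.
Check integrality: r = 30 ∈ Z ✓, b = 90 ∈ Z ✓.
(These identities are necessary conditions: they determine r and b for any design with these parameters, but do not by themselves prove that one exists.)

r = 30, b = 90.


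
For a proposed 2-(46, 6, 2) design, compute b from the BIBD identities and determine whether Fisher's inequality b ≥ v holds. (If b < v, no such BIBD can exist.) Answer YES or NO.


r = λ(v − 1)/(k − 1) = 2·45/5 = 18.
b = vr/k = 46·18/6 = 138.
Fisher's inequality: b ≥ v ⇔ 138 ≥ 46? YES.

YES


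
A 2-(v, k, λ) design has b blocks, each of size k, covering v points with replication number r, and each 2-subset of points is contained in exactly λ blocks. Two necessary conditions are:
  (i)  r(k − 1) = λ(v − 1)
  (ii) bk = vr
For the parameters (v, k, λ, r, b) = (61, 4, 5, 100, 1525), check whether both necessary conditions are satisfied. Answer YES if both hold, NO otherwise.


Condition (i): r(k − 1) = 100·3 = 300; λ(v − 1) = 5·60 = 300. Match? YES.
Condition (ii): bk = 1525·4 = 6100; vr = 61·100 = 6100. Match? YES.
Both conditions hold? YES.

YES


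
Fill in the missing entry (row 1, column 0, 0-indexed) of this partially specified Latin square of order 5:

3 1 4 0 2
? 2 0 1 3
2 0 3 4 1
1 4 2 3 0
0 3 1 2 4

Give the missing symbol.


Row 1 contains symbols [0, 1, 2, 3] — missing [4].
Column 0 contains symbols [0, 1, 2, 3] — missing [4].
The missing symbol must appear in both missing sets; intersection = [4].
Therefore the hidden value is 4.

Missing value = 4.


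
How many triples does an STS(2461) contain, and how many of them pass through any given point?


An STS(v) is a 2-(v, 3, 1) BIBD: block size k = 3, λ = 1.
Replication: r(k − 1) = λ(v − 1) ⇒ r·2 = 2461 − 1 = 2460 ⇒ r = 1230.
Block count: bk = vr ⇒ b·3 = 2461·1230 = 3027030 ⇒ b = 1009010.

r = 1230, b = 1009010.


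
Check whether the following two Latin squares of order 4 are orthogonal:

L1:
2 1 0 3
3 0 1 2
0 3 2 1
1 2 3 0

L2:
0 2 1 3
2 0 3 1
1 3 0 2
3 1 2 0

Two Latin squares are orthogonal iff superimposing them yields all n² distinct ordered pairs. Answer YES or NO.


Form the n² = 16 superimposed pairs (L1[i][j], L2[i][j]), row by row (rows and columns indexed from 0):
row 0: (2,0) (1,2) (0,1) (3,3)
row 1: (3,2) (0,0) (1,3) (2,1)
row 2: (0,1) (3,3) (2,0) (1,2)
row 3: (1,3) (2,1) (3,2) (0,0)
Orthogonality requires all 16 pairs distinct.
But the pair (0,1) repeats: cell (0,2) has L1 = 0, L2 = 1, and cell (2,0) has L1 = 0, L2 = 1.
A repeated pair means some other pair never occurs (only 8 distinct pairs out of 16), so the squares are not orthogonal.
Conclusion: NO.

NO


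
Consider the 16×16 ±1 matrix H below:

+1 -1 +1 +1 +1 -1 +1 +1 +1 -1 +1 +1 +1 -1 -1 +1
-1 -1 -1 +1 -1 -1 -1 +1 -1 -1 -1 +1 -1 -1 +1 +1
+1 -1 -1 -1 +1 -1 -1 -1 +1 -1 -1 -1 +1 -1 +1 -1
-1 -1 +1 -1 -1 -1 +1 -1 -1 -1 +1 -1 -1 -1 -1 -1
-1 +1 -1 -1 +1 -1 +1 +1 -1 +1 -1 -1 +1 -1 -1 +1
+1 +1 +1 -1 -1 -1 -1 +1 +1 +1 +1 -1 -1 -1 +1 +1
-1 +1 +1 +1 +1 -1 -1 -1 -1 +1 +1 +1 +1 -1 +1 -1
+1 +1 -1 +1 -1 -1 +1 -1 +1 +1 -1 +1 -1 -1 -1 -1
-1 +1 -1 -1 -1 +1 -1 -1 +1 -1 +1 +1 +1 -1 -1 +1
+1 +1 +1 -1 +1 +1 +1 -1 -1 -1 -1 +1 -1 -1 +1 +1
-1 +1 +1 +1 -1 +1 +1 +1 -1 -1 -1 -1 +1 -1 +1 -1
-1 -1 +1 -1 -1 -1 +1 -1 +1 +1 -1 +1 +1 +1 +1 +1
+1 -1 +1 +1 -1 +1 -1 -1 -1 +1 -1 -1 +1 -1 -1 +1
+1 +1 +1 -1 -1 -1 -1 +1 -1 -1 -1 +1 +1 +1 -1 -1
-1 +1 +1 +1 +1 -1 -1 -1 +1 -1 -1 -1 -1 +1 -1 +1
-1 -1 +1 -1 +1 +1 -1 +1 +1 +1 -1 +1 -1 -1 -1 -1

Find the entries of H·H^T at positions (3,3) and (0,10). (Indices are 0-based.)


Row 0 of H: [1, -1, 1, 1, 1, -1, 1, 1, 1, -1, 1, 1, 1, -1, -1, 1].
Row 3 of H: [-1, -1, 1, -1, -1, -1, 1, -1, -1, -1, 1, -1, -1, -1, -1, -1].
Row 10 of H: [-1, 1, 1, 1, -1, 1, 1, 1, -1, -1, -1, -1, 1, -1, 1, -1].
(H·H^T)[3][3] = Σ_j H[3][j]·H[3][j] = (-1)² + (-1)² + (1)² + (-1)² + (-1)² + (-1)² + (1)² + (-1)² + (-1)² + (-1)² + (1)² + (-1)² + (-1)² + (-1)² + (-1)² + (-1)² = 1 + 1 + 1 + 1 + 1 + 1 + 1 + 1 + 1 + 1 + 1 + 1 + 1 + 1 + 1 + 1 = 16.
(H·H^T)[0][10] = Σ_j H[0][j]·H[10][j] = (1)·(-1) + (-1)·(1) + (1)·(1) + (1)·(1) + (1)·(-1) + (-1)·(1) + (1)·(1) + (1)·(1) + (1)·(-1) + (-1)·(-1) + (1)·(-1) + (1)·(-1) + (1)·(1) + (-1)·(-1) + (-1)·(1) + (1)·(-1) = -1 + -1 + 1 + 1 + -1 + -1 + 1 + 1 + -1 + 1 + -1 + -1 + 1 + 1 + -1 + -1 = -2.
Rows 0 and 10 are not orthogonal (dot product = -2 ≠ 0), so H is not a Hadamard matrix.

(3,3) entry = 16; (0,10) entry = -2.
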